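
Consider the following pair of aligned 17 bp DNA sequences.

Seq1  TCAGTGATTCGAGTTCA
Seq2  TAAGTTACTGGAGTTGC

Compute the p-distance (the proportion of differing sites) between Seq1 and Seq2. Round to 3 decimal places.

0.353

Differing sites — 2:C/A; 6:G/T; 8:T/C; 10:C/G; 16:C/G; 17:A/C.
There are 6 differences over 17 sites, so p = 6/17 = 0.353.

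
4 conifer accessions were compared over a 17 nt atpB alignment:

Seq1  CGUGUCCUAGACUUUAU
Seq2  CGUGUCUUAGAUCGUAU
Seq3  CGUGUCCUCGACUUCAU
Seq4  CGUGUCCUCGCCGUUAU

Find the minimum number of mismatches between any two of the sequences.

Pairwise Hamming distances:
  Seq1 vs Seq2: 4
  Seq1 vs Seq3: 2
  Seq1 vs Seq4: 3
  Seq2 vs Seq3: 6
  Seq2 vs Seq4: 6
  Seq3 vs Seq4: 3
The smallest is 2, between Seq1 and Seq3.

2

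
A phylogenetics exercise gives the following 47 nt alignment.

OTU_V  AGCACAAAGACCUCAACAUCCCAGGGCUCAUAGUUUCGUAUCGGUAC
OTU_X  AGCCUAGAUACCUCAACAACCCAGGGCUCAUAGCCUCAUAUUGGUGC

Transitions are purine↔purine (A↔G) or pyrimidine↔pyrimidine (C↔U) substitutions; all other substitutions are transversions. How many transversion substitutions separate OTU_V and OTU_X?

3

Mismatches occur at site 4 (A↔C, transversion), site 5 (C↔U, transition), site 7 (A↔G, transition), site 9 (G↔U, transversion), site 19 (U↔A, transversion), site 34 (U↔C, transition), site 35 (U↔C, transition), site 38 (G↔A, transition), site 42 (C↔U, transition), site 46 (A↔G, transition).
Of the 10 differences, 7 transitions and 3 transversions, so the answer is 3.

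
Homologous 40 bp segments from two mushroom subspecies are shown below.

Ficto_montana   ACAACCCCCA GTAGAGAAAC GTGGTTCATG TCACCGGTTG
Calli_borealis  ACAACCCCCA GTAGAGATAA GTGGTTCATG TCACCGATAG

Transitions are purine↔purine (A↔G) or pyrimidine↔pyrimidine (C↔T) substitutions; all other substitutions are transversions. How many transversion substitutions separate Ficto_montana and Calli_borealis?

3

The sequences differ at positions 18 (A/T, transversion), 20 (C/A, transversion), 37 (G/A, transition), 39 (T/A, transversion).
Of the 4 differences, 1 transition and 3 transversions, so the answer is 3.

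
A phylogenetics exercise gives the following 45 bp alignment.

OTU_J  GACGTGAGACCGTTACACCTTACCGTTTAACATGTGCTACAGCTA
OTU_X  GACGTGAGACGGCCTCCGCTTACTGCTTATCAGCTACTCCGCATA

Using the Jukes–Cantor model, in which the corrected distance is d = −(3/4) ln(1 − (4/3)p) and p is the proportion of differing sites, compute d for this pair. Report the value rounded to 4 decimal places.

Differing sites — 11:C/G; 13:T/C; 14:T/C; 15:A/T; 17:A/C; 18:C/G; 24:C/T; 26:T/C; 30:A/T; 33:T/G; 34:G/C; 36:G/A; 39:A/C; 41:A/G; 42:G/C; 43:C/A.
p = 16/45 = 0.355556.
d = −0.75 · ln(1 − (4/3)·0.355556) = −0.75 · ln(0.525925) = −0.75 · (-0.642597) = 0.4819.

0.4819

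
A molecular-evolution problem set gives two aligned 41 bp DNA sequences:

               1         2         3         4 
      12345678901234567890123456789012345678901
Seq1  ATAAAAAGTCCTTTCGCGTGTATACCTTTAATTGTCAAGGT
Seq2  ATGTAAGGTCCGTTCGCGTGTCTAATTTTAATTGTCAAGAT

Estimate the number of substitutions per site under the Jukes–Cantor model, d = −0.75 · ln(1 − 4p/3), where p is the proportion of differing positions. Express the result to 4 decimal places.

0.2260

Mismatches occur at site 3 (A↔G), site 4 (A↔T), site 7 (A↔G), site 12 (T↔G), site 22 (A↔C), site 25 (C↔A), site 26 (C↔T), site 40 (G↔A).
p = 8/41 = 0.195122.
d = −0.75 · ln(1 − (4/3)·0.195122) = −0.75 · ln(0.739837) = −0.75 · (-0.301325) = 0.2260.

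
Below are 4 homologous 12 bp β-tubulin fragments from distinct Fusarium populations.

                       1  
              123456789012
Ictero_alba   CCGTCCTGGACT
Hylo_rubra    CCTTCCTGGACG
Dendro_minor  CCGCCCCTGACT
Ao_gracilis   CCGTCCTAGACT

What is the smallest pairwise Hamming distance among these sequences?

Pairwise Hamming distances:
  Ictero_alba vs Hylo_rubra: 2
  Ictero_alba vs Dendro_minor: 3
  Ictero_alba vs Ao_gracilis: 1
  Hylo_rubra vs Dendro_minor: 5
  Hylo_rubra vs Ao_gracilis: 3
  Dendro_minor vs Ao_gracilis: 3
The smallest is 1, between Ictero_alba and Ao_gracilis.

1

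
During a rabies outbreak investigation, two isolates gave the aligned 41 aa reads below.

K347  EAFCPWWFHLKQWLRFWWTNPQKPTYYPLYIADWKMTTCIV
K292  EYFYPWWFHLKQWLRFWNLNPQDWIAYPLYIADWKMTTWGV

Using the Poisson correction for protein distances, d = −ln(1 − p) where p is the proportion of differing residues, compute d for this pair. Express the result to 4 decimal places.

Mismatches occur at site 2 (A/Y), site 4 (C/Y), site 18 (W/N), site 19 (T/L), site 23 (K/D), site 24 (P/W), site 25 (T/I), site 26 (Y/A), site 39 (C/W), site 40 (I/G).
p = 10/41 = 0.243902.
d = −ln(1 − 0.243902) = −ln(0.756098) = 0.2796.

0.2796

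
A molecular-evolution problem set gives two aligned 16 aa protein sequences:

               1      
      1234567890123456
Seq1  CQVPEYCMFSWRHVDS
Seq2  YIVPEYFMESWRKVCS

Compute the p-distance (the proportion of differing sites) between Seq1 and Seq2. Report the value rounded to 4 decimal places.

0.3750

Differing sites — 1:C/Y; 2:Q/I; 7:C/F; 9:F/E; 13:H/K; 15:D/C.
There are 6 differences over 16 sites, so p = 6/16 = 0.3750.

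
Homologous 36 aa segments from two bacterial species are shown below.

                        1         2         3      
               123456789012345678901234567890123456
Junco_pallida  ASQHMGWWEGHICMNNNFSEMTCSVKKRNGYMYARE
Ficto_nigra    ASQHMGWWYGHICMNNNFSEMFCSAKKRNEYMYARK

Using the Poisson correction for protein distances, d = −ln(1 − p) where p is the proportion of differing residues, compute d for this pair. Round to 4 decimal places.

The sequences differ at positions 9 (E/Y), 22 (T/F), 25 (V/A), 30 (G/E), 36 (E/K).
p = 5/36 = 0.138889.
d = −ln(1 − 0.138889) = −ln(0.861111) = 0.1495.

0.1495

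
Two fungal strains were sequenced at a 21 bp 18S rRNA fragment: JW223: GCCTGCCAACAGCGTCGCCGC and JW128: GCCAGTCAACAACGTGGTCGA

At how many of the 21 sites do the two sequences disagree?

Mismatches occur at site 4 (T↔A), site 6 (C↔T), site 12 (G↔A), site 16 (C↔G), site 18 (C↔T), site 21 (C↔A).
That gives 6 mismatches out of 21 aligned sites, so the Hamming distance is 6.

6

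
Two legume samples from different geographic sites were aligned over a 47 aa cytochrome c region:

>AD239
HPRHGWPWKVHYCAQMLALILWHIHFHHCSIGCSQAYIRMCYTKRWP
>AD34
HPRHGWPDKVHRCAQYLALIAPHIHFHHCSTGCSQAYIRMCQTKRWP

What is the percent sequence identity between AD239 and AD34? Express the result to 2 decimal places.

Differing sites — 8:W/D; 12:Y/R; 16:M/Y; 21:L/A; 22:W/P; 31:I/T; 42:Y/Q.
40 of the 47 sites match, so the percent identity is 40/47 × 100 = 85.11%.

85.11%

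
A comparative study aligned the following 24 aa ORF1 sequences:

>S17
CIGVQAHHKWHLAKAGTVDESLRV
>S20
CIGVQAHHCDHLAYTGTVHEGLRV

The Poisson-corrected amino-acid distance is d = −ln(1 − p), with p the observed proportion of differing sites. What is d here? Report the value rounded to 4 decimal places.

0.2877

Differing sites — 9:K/C; 10:W/D; 14:K/Y; 15:A/T; 19:D/H; 21:S/G.
p = 6/24 = 0.250000.
d = −ln(1 − 0.250000) = −ln(0.750000) = 0.2877.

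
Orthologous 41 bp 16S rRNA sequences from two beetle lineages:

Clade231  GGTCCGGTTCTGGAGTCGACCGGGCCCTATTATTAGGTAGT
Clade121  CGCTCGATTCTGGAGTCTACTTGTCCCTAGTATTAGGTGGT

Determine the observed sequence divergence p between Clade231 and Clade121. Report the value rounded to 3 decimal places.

0.244

The sequences differ at positions 1 (G/C), 3 (T/C), 4 (C/T), 7 (G/A), 18 (G/T), 21 (C/T), 22 (G/T), 24 (G/T), 30 (T/G), 39 (A/G).
There are 10 differences over 41 sites, so p = 10/41 = 0.244.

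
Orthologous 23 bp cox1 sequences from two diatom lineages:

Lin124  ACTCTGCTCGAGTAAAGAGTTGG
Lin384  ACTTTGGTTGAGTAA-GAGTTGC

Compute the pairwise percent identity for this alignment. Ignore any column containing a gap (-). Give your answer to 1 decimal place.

81.8%

Excluding the 1 gap column leaves 22 comparable sites.
The sequences differ at positions 4 (C/T), 7 (C/G), 9 (C/T), 23 (G/C).
18 of the 22 comparable sites match, so the percent identity is 18/22 × 100 = 81.8%.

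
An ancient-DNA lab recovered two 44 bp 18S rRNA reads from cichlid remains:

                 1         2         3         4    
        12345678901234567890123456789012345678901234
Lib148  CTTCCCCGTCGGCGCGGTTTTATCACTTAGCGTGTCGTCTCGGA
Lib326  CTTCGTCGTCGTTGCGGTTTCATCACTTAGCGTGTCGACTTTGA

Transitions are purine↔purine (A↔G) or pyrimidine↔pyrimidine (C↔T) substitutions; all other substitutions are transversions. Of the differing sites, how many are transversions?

Mismatches occur at site 5 (C↔G, transversion), site 6 (C↔T, transition), site 12 (G↔T, transversion), site 13 (C↔T, transition), site 21 (T↔C, transition), site 38 (T↔A, transversion), site 41 (C↔T, transition), site 42 (G↔T, transversion).
Of the 8 differences, 4 transitions and 4 transversions, so the answer is 4.

4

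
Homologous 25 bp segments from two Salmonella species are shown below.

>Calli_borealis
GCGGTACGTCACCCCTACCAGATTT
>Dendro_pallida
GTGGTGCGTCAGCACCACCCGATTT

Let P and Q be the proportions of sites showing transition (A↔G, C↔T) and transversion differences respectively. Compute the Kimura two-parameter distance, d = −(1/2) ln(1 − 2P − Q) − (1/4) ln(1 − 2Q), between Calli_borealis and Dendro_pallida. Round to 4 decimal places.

0.2918

Differing sites — 2:C/T (Ti); 6:A/G (Ti); 12:C/G (Tv); 14:C/A (Tv); 16:T/C (Ti); 20:A/C (Tv).
Of the 6 differences, 3 transitions and 3 transversions over 25 sites: P = 3/25 = 0.120000, Q = 3/25 = 0.120000.
d = −0.5·ln(0.640000) − 0.25·ln(0.760000) = −0.5·(-0.446287) − 0.25·(-0.274437) = 0.2918.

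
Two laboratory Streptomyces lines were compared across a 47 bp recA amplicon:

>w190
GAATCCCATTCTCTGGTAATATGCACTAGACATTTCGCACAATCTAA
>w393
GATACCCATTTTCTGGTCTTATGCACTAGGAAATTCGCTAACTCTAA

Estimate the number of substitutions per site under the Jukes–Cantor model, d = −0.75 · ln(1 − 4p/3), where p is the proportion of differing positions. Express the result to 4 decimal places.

Mismatches occur at site 3 (A/T), site 4 (T/A), site 11 (C/T), site 18 (A/C), site 19 (A/T), site 30 (A/G), site 31 (C/A), site 33 (T/A), site 39 (A/T), site 40 (C/A), site 42 (A/C).
p = 11/47 = 0.234043.
d = −0.75 · ln(1 − (4/3)·0.234043) = −0.75 · ln(0.687943) = −0.75 · (-0.374049) = 0.2805.

0.2805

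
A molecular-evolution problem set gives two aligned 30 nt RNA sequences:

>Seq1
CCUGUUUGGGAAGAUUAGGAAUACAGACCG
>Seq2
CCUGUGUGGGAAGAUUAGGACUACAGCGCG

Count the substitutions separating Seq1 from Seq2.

4

The sequences differ at positions 6 (U/G), 21 (A/C), 27 (A/C), 28 (C/G).
That gives 4 mismatches out of 30 aligned sites, so the Hamming distance is 4.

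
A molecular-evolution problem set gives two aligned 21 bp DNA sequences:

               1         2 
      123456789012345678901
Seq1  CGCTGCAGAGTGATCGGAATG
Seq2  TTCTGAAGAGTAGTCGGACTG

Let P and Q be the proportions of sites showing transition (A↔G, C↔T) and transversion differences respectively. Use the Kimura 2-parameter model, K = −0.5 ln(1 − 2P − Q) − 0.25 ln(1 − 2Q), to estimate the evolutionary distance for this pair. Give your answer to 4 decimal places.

The sequences differ at positions 1 (C/T, transition), 2 (G/T, transversion), 6 (C/A, transversion), 12 (G/A, transition), 13 (A/G, transition), 19 (A/C, transversion).
Of the 6 differences, 3 transitions and 3 transversions over 21 sites: P = 3/21 = 0.142857, Q = 3/21 = 0.142857.
d = −0.5·ln(0.571429) − 0.25·ln(0.714286) = −0.5·(-0.559615) − 0.25·(-0.336472) = 0.3639.

0.3639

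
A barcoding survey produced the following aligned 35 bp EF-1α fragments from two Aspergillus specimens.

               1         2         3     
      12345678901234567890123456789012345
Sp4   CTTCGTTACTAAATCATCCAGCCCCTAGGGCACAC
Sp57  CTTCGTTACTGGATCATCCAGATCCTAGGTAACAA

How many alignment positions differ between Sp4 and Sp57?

The sequences differ at positions 11 (A/G), 12 (A/G), 22 (C/A), 23 (C/T), 30 (G/T), 31 (C/A), 35 (C/A).
That gives 7 mismatches out of 35 aligned sites, so the Hamming distance is 7.

7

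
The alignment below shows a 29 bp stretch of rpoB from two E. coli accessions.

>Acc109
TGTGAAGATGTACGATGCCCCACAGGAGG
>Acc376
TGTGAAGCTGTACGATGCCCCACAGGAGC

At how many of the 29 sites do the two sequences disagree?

Mismatches occur at site 8 (A↔C), site 29 (G↔C).
That gives 2 mismatches out of 29 aligned sites, so the Hamming distance is 2.

2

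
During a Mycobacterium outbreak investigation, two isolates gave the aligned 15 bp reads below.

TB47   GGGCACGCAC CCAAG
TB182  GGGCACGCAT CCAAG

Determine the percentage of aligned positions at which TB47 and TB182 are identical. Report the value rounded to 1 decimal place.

A single mismatch occurs at site 10 (C↔T).
14 of the 15 sites match, so the percent identity is 14/15 × 100 = 93.3%.

93.3%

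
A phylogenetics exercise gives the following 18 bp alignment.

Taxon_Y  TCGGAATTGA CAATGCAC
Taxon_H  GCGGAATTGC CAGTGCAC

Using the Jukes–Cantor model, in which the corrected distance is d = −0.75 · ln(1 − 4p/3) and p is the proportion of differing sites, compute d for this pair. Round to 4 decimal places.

0.1885

Mismatches occur at site 1 (T↔G), site 10 (A↔C), site 13 (A↔G).
p = 3/18 = 0.166667.
d = −0.75 · ln(1 − (4/3)·0.166667) = −0.75 · ln(0.777777) = −0.75 · (-0.251315) = 0.1885.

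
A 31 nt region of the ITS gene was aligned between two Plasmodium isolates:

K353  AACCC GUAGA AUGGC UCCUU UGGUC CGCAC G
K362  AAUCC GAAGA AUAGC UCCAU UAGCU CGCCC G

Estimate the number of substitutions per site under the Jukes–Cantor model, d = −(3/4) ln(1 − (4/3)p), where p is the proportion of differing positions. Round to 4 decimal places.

0.3163

The sequences differ at positions 3 (C/U), 7 (U/A), 13 (G/A), 19 (U/A), 22 (G/A), 24 (U/C), 25 (C/U), 29 (A/C).
p = 8/31 = 0.258065.
d = −0.75 · ln(1 − (4/3)·0.258065) = −0.75 · ln(0.655913) = −0.75 · (-0.421727) = 0.3163.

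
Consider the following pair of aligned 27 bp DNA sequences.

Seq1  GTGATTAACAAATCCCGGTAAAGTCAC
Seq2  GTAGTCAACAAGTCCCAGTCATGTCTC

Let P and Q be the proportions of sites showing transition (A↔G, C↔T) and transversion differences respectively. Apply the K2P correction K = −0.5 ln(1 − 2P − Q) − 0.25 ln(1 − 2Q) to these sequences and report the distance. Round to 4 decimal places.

Differing sites — 3:G/A (Ti); 4:A/G (Ti); 6:T/C (Ti); 12:A/G (Ti); 17:G/A (Ti); 20:A/C (Tv); 22:A/T (Tv); 26:A/T (Tv).
Of the 8 differences, 5 transitions and 3 transversions over 27 sites: P = 5/27 = 0.185185, Q = 3/27 = 0.111111.
d = −0.5·ln(0.518519) − 0.25·ln(0.777778) = −0.5·(-0.656779) − 0.25·(-0.251314) = 0.3912.

0.3912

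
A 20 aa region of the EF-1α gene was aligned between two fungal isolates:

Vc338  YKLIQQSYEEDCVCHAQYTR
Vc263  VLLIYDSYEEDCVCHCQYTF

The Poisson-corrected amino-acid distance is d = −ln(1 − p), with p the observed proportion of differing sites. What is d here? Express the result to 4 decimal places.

0.3567

Differing sites — 1:Y/V; 2:K/L; 5:Q/Y; 6:Q/D; 16:A/C; 20:R/F.
p = 6/20 = 0.300000.
d = −ln(1 − 0.300000) = −ln(0.700000) = 0.3567.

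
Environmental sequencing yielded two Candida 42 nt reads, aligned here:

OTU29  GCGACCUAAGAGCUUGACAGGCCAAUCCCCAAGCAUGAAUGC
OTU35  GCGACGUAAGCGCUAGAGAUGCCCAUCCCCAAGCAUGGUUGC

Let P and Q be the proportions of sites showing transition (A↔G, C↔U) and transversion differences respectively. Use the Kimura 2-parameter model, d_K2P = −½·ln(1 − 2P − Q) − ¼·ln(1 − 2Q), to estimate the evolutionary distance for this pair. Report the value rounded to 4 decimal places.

The sequences differ at positions 6 (C/G, transversion), 11 (A/C, transversion), 15 (U/A, transversion), 18 (C/G, transversion), 20 (G/U, transversion), 24 (A/C, transversion), 38 (A/G, transition), 39 (A/U, transversion).
Of the 8 differences, 1 transition and 7 transversions over 42 sites: P = 1/42 = 0.023810, Q = 7/42 = 0.166667.
d = −0.5·ln(0.785713) − 0.25·ln(0.666666) = −0.5·(-0.241164) − 0.25·(-0.405466) = 0.2219.

0.2219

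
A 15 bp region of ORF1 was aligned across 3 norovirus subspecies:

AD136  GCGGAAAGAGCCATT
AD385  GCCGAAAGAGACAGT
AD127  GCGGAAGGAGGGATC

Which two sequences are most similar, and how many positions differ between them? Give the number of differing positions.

3

Pairwise Hamming distances:
  AD136 vs AD385: 3
  AD136 vs AD127: 4
  AD385 vs AD127: 6
The smallest is 3, between AD136 and AD385.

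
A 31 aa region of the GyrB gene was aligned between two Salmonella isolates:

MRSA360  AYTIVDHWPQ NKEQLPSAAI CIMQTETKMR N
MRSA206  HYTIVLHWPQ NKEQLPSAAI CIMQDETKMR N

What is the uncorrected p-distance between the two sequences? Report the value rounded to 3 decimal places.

0.097

Mismatches occur at site 1 (A↔H), site 6 (D↔L), site 25 (T↔D).
There are 3 differences over 31 sites, so p = 3/31 = 0.097.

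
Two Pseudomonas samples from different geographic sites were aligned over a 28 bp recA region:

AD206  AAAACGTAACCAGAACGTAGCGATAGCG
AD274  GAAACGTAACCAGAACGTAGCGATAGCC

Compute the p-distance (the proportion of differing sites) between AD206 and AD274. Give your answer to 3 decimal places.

0.071

Mismatches occur at site 1 (A→G), site 28 (G→C).
There are 2 differences over 28 sites, so p = 2/28 = 0.071.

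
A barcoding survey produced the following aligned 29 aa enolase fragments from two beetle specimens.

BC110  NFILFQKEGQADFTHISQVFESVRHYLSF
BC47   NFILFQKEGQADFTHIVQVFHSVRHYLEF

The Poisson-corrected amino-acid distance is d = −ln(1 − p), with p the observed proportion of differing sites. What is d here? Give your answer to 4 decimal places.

0.1092

Mismatches occur at site 17 (S/V), site 21 (E/H), site 28 (S/E).
p = 3/29 = 0.103448.
d = −ln(1 − 0.103448) = −ln(0.896552) = 0.1092.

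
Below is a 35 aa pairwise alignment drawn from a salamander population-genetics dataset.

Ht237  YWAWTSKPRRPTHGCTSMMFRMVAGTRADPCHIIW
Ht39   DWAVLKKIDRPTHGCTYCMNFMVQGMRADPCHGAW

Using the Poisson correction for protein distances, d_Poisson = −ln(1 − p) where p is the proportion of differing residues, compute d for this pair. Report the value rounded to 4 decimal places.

0.5108

Mismatches occur at site 1 (Y↔D), site 4 (W↔V), site 5 (T↔L), site 6 (S↔K), site 8 (P↔I), site 9 (R↔D), site 17 (S↔Y), site 18 (M↔C), site 20 (F↔N), site 21 (R↔F), site 24 (A↔Q), site 26 (T↔M), site 33 (I↔G), site 34 (I↔A).
p = 14/35 = 0.400000.
d = −ln(1 − 0.400000) = −ln(0.600000) = 0.5108.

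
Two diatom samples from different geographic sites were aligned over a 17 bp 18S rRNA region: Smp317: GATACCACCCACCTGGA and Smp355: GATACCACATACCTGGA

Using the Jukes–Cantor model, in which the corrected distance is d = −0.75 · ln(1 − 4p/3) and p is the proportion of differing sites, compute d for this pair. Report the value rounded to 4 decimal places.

0.1280

Mismatches occur at site 9 (C/A), site 10 (C/T).
p = 2/17 = 0.117647.
d = −0.75 · ln(1 − (4/3)·0.117647) = −0.75 · ln(0.843137) = −0.75 · (-0.170626) = 0.1280.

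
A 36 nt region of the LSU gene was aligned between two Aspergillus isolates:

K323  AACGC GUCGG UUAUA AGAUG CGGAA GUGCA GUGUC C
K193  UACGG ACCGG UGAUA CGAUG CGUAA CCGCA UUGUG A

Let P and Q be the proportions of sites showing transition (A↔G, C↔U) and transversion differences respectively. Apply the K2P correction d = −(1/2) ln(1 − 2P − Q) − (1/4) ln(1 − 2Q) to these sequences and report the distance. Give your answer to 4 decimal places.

0.4428

The sequences differ at positions 1 (A/U, transversion), 5 (C/G, transversion), 6 (G/A, transition), 7 (U/C, transition), 12 (U/G, transversion), 16 (A/C, transversion), 23 (G/U, transversion), 26 (G/C, transversion), 27 (U/C, transition), 31 (G/U, transversion), 35 (C/G, transversion), 36 (C/A, transversion).
Of the 12 differences, 3 transitions and 9 transversions over 36 sites: P = 3/36 = 0.083333, Q = 9/36 = 0.250000.
d = −0.5·ln(0.583334) − 0.25·ln(0.500000) = −0.5·(-0.538995) − 0.25·(-0.693147) = 0.4428.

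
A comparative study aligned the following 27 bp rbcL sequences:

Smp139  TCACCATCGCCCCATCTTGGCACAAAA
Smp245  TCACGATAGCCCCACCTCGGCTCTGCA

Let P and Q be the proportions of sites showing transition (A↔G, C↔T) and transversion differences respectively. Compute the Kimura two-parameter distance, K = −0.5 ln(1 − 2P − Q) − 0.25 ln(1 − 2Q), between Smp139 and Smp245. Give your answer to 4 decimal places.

The sequences differ at positions 5 (C/G, transversion), 8 (C/A, transversion), 15 (T/C, transition), 18 (T/C, transition), 22 (A/T, transversion), 24 (A/T, transversion), 25 (A/G, transition), 26 (A/C, transversion).
Of the 8 differences, 3 transitions and 5 transversions over 27 sites: P = 3/27 = 0.111111, Q = 5/27 = 0.185185.
d = −0.5·ln(0.592593) − 0.25·ln(0.629630) = −0.5·(-0.523247) − 0.25·(-0.462623) = 0.3773.

0.3773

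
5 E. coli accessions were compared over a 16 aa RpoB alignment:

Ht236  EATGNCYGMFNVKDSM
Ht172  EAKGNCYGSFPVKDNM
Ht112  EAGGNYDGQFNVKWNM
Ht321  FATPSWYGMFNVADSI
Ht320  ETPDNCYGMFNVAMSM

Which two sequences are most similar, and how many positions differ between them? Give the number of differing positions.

4

Pairwise Hamming distances:
  Ht236 vs Ht172: 4
  Ht236 vs Ht112: 6
  Ht236 vs Ht321: 6
  Ht236 vs Ht320: 5
  Ht172 vs Ht112: 6
  Ht172 vs Ht321: 10
  Ht172 vs Ht320: 8
  Ht112 vs Ht321: 11
  Ht112 vs Ht320: 9
  Ht321 vs Ht320: 8
The smallest is 4, between Ht236 and Ht172.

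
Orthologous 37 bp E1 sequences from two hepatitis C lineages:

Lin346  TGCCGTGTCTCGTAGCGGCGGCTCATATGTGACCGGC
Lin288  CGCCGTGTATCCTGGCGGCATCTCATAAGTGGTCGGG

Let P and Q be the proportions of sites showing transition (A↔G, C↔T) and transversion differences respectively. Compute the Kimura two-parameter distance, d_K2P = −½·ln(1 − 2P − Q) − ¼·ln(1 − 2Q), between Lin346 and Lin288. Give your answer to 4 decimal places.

Mismatches occur at site 1 (T→C, transition), site 9 (C→A, transversion), site 12 (G→C, transversion), site 14 (A→G, transition), site 20 (G→A, transition), site 21 (G→T, transversion), site 28 (T→A, transversion), site 32 (A→G, transition), site 33 (C→T, transition), site 37 (C→G, transversion).
Of the 10 differences, 5 transitions and 5 transversions over 37 sites: P = 5/37 = 0.135135, Q = 5/37 = 0.135135.
d = −0.5·ln(0.594595) − 0.25·ln(0.729730) = −0.5·(-0.519875) − 0.25·(-0.315081) = 0.3387.

0.3387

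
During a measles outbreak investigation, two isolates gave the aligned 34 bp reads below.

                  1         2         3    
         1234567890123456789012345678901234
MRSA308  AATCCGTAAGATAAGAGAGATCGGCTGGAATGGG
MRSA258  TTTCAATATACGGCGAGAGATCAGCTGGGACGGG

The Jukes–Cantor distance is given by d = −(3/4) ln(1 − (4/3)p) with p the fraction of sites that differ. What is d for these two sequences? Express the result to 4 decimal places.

The sequences differ at positions 1 (A/T), 2 (A/T), 5 (C/A), 6 (G/A), 9 (A/T), 10 (G/A), 11 (A/C), 12 (T/G), 13 (A/G), 14 (A/C), 23 (G/A), 29 (A/G), 31 (T/C).
p = 13/34 = 0.382353.
d = −0.75 · ln(1 − (4/3)·0.382353) = −0.75 · ln(0.490196) = −0.75 · (-0.712950) = 0.5347.

0.5347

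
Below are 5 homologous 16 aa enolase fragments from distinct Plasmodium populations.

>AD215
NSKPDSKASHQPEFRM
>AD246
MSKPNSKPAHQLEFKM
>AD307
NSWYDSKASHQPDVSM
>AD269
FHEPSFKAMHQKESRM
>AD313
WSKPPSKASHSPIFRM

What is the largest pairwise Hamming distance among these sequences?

Pairwise Hamming distances:
  AD215 vs AD246: 6
  AD215 vs AD307: 5
  AD215 vs AD269: 8
  AD215 vs AD313: 4
  AD246 vs AD307: 10
  AD246 vs AD269: 10
  AD246 vs AD313: 8
  AD307 vs AD269: 11
  AD307 vs AD313: 8
  AD269 vs AD313: 10
The largest is 11, between AD307 and AD269.

11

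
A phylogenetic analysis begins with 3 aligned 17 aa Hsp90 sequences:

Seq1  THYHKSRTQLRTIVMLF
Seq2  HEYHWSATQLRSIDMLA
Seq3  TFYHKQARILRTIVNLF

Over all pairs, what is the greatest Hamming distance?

Pairwise Hamming distances:
  Seq1 vs Seq2: 7
  Seq1 vs Seq3: 6
  Seq2 vs Seq3: 10
The largest is 10, between Seq2 and Seq3.

10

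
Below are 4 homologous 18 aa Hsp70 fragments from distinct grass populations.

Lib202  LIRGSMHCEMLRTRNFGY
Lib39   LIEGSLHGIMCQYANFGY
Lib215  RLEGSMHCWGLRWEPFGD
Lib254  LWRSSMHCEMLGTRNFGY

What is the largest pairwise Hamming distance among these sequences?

Pairwise Hamming distances:
  Lib202 vs Lib39: 8
  Lib202 vs Lib215: 9
  Lib202 vs Lib254: 3
  Lib39 vs Lib215: 12
  Lib39 vs Lib254: 10
  Lib215 vs Lib254: 11
The largest is 12, between Lib39 and Lib215.

12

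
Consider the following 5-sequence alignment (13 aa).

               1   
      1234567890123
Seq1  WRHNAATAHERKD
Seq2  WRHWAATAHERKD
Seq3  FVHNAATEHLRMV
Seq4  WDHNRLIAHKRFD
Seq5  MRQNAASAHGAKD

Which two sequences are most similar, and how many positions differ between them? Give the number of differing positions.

Pairwise Hamming distances:
  Seq1 vs Seq2: 1
  Seq1 vs Seq3: 6
  Seq1 vs Seq4: 6
  Seq1 vs Seq5: 5
  Seq2 vs Seq3: 7
  Seq2 vs Seq4: 7
  Seq2 vs Seq5: 6
  Seq3 vs Seq4: 9
  Seq3 vs Seq5: 9
  Seq4 vs Seq5: 9
The smallest is 1, between Seq1 and Seq2.

1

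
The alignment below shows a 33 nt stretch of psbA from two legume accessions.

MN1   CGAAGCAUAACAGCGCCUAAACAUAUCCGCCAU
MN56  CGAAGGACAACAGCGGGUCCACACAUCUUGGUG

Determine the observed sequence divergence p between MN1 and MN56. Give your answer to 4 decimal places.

0.3939

Differing sites — 6:C/G; 8:U/C; 16:C/G; 17:C/G; 19:A/C; 20:A/C; 24:U/C; 28:C/U; 29:G/U; 30:C/G; 31:C/G; 32:A/U; 33:U/G.
There are 13 differences over 33 sites, so p = 13/33 = 0.3939.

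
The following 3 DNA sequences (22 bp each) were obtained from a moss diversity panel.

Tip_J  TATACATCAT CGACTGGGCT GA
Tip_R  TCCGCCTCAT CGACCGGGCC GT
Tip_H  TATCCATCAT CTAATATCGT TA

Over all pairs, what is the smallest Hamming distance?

7

Pairwise Hamming distances:
  Tip_J vs Tip_R: 7
  Tip_J vs Tip_H: 8
  Tip_R vs Tip_H: 14
The smallest is 7, between Tip_J and Tip_R.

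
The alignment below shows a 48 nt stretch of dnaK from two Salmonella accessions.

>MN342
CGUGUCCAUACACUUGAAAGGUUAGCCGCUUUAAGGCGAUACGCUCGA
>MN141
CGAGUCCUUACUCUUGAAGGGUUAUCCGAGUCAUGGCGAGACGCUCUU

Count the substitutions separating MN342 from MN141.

12

The sequences differ at positions 3 (U/A), 8 (A/U), 12 (A/U), 19 (A/G), 25 (G/U), 29 (C/A), 30 (U/G), 32 (U/C), 34 (A/U), 40 (U/G), 47 (G/U), 48 (A/U).
That gives 12 mismatches out of 48 aligned sites, so the Hamming distance is 12.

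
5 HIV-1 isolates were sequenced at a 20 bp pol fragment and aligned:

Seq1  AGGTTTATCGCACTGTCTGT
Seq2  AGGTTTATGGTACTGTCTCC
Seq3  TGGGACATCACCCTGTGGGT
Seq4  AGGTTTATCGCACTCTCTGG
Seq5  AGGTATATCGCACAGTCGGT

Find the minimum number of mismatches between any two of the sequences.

2

Pairwise Hamming distances:
  Seq1 vs Seq2: 4
  Seq1 vs Seq3: 8
  Seq1 vs Seq4: 2
  Seq1 vs Seq5: 3
  Seq2 vs Seq3: 12
  Seq2 vs Seq4: 5
  Seq2 vs Seq5: 7
  Seq3 vs Seq4: 10
  Seq3 vs Seq5: 7
  Seq4 vs Seq5: 5
The smallest is 2, between Seq1 and Seq4.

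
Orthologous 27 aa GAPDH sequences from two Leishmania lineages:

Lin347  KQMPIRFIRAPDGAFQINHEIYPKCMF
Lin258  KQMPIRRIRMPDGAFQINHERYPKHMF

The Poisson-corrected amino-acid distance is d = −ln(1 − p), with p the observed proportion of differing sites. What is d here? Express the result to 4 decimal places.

0.1603

Mismatches occur at site 7 (F→R), site 10 (A→M), site 21 (I→R), site 25 (C→H).
p = 4/27 = 0.148148.
d = −ln(1 − 0.148148) = −ln(0.851852) = 0.1603.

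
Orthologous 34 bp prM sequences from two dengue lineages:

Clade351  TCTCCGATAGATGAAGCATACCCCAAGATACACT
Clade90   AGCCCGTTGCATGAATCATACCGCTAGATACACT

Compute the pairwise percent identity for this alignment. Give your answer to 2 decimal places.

73.53%

The sequences differ at positions 1 (T/A), 2 (C/G), 3 (T/C), 7 (A/T), 9 (A/G), 10 (G/C), 16 (G/T), 23 (C/G), 25 (A/T).
25 of the 34 sites match, so the percent identity is 25/34 × 100 = 73.53%.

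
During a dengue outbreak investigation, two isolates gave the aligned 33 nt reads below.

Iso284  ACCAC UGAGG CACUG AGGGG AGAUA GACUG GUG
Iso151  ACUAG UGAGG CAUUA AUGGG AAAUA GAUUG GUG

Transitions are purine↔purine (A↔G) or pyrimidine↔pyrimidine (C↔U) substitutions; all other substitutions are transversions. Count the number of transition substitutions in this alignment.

Differing sites — 3:C/U (Ti); 5:C/G (Tv); 13:C/U (Ti); 15:G/A (Ti); 17:G/U (Tv); 22:G/A (Ti); 28:C/U (Ti).
Of the 7 differences, 5 transitions and 2 transversions, so the answer is 5.

5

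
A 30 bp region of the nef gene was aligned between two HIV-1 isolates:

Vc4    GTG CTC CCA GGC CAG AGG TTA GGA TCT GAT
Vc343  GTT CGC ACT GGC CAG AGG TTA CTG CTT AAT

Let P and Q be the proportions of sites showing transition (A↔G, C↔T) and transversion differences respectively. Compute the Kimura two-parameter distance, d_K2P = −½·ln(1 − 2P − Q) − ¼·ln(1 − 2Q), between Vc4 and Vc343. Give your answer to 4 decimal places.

Mismatches occur at site 3 (G↔T, transversion), site 5 (T↔G, transversion), site 7 (C↔A, transversion), site 9 (A↔T, transversion), site 22 (G↔C, transversion), site 23 (G↔T, transversion), site 24 (A↔G, transition), site 25 (T↔C, transition), site 26 (C↔T, transition), site 28 (G↔A, transition).
Of the 10 differences, 4 transitions and 6 transversions over 30 sites: P = 4/30 = 0.133333, Q = 6/30 = 0.200000.
d = −0.5·ln(0.533334) − 0.25·ln(0.600000) = −0.5·(-0.628607) − 0.25·(-0.510826) = 0.4420.

0.4420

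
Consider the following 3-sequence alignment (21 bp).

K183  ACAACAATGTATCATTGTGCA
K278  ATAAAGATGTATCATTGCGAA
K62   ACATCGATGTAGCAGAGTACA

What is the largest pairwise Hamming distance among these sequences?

Pairwise Hamming distances:
  K183 vs K278: 5
  K183 vs K62: 6
  K278 vs K62: 9
The largest is 9, between K278 and K62.

9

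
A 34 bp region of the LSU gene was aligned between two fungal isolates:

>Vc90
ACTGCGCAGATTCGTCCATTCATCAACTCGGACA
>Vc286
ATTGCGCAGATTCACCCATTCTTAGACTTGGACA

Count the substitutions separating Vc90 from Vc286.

7

Differing sites — 2:C/T; 14:G/A; 15:T/C; 22:A/T; 24:C/A; 25:A/G; 29:C/T.
That gives 7 mismatches out of 34 aligned sites, so the Hamming distance is 7.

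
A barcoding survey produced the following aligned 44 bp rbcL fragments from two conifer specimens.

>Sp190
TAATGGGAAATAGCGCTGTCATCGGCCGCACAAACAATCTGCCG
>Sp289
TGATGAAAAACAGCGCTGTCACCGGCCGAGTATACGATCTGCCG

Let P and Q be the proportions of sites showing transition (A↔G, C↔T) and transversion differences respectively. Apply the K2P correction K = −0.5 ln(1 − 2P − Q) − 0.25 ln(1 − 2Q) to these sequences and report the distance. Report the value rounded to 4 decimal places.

Mismatches occur at site 2 (A↔G, transition), site 6 (G↔A, transition), site 7 (G↔A, transition), site 11 (T↔C, transition), site 22 (T↔C, transition), site 29 (C↔A, transversion), site 30 (A↔G, transition), site 31 (C↔T, transition), site 33 (A↔T, transversion), site 36 (A↔G, transition).
Of the 10 differences, 8 transitions and 2 transversions over 44 sites: P = 8/44 = 0.181818, Q = 2/44 = 0.045455.
d = −0.5·ln(0.590909) − 0.25·ln(0.909090) = −0.5·(-0.526093) − 0.25·(-0.095311) = 0.2869.

0.2869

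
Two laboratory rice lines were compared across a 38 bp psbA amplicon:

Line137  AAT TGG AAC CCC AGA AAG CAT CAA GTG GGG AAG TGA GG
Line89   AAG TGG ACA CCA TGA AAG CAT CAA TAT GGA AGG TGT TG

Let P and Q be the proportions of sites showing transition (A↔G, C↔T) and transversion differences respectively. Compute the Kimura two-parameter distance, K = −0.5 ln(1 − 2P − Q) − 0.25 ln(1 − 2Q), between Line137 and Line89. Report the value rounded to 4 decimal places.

The sequences differ at positions 3 (T/G, transversion), 8 (A/C, transversion), 9 (C/A, transversion), 12 (C/A, transversion), 13 (A/T, transversion), 25 (G/T, transversion), 26 (T/A, transversion), 27 (G/T, transversion), 30 (G/A, transition), 32 (A/G, transition), 36 (A/T, transversion), 37 (G/T, transversion).
Of the 12 differences, 2 transitions and 10 transversions over 38 sites: P = 2/38 = 0.052632, Q = 10/38 = 0.263158.
d = −0.5·ln(0.631578) − 0.25·ln(0.473684) = −0.5·(-0.459534) − 0.25·(-0.747215) = 0.4166.

0.4166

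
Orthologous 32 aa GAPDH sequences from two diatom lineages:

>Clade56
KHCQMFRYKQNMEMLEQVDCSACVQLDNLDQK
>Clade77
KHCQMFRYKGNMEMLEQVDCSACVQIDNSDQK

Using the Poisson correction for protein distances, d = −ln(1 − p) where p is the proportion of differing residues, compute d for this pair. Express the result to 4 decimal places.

0.0984

The sequences differ at positions 10 (Q/G), 26 (L/I), 29 (L/S).
p = 3/32 = 0.093750.
d = −ln(1 − 0.093750) = −ln(0.906250) = 0.0984.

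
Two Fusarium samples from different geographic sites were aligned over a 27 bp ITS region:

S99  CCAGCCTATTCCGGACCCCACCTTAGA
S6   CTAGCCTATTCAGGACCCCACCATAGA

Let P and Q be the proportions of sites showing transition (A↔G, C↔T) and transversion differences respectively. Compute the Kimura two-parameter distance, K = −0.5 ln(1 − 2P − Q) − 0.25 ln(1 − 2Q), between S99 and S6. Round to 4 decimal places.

0.1203

Mismatches occur at site 2 (C→T, transition), site 12 (C→A, transversion), site 23 (T→A, transversion).
Of the 3 differences, 1 transition and 2 transversions over 27 sites: P = 1/27 = 0.037037, Q = 2/27 = 0.074074.
d = −0.5·ln(0.851852) − 0.25·ln(0.851852) = −0.5·(-0.160342) − 0.25·(-0.160342) = 0.1203.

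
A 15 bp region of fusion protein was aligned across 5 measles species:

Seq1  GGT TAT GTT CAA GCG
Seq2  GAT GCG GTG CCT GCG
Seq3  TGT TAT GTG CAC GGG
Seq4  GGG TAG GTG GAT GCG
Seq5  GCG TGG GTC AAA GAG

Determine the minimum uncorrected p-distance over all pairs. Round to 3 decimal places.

0.267

Pairwise Hamming distances:
  Seq1 vs Seq2: 7
  Seq1 vs Seq3: 4
  Seq1 vs Seq4: 5
  Seq1 vs Seq5: 7
  Seq2 vs Seq3: 8
  Seq2 vs Seq4: 6
  Seq2 vs Seq5: 9
  Seq3 vs Seq4: 6
  Seq3 vs Seq5: 9
  Seq4 vs Seq5: 6
The smallest is 4 mismatches, between Seq1 and Seq3; p = 4/15 = 0.267.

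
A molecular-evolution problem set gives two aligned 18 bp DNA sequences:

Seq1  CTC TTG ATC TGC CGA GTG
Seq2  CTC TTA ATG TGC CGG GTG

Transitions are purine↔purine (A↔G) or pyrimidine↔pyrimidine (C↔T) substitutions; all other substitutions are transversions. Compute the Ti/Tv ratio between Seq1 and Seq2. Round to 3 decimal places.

Mismatches occur at site 6 (G→A, transition), site 9 (C→G, transversion), site 15 (A→G, transition).
Of the 3 differences, 2 transitions and 1 transversion, so Ti/Tv = 2/1 = 2.000.

2.000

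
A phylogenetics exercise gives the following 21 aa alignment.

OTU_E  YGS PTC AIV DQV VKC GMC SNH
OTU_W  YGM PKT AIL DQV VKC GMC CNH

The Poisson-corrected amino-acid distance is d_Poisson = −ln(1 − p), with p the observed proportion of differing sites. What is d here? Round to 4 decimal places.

0.2719

The sequences differ at positions 3 (S/M), 5 (T/K), 6 (C/T), 9 (V/L), 19 (S/C).
p = 5/21 = 0.238095.
d = −ln(1 − 0.238095) = −ln(0.761905) = 0.2719.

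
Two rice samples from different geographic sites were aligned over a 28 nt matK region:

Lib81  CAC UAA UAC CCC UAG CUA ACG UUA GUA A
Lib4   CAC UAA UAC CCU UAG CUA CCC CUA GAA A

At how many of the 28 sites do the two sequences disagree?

5

Mismatches occur at site 12 (C↔U), site 19 (A↔C), site 21 (G↔C), site 22 (U↔C), site 26 (U↔A).
That gives 5 mismatches out of 28 aligned sites, so the Hamming distance is 5.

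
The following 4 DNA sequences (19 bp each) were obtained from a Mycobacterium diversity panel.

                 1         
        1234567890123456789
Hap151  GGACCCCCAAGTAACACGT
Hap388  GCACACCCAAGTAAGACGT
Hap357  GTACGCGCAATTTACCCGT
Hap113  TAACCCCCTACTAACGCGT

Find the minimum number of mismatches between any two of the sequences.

3

Pairwise Hamming distances:
  Hap151 vs Hap388: 3
  Hap151 vs Hap357: 6
  Hap151 vs Hap113: 5
  Hap388 vs Hap357: 7
  Hap388 vs Hap113: 7
  Hap357 vs Hap113: 8
The smallest is 3, between Hap151 and Hap388.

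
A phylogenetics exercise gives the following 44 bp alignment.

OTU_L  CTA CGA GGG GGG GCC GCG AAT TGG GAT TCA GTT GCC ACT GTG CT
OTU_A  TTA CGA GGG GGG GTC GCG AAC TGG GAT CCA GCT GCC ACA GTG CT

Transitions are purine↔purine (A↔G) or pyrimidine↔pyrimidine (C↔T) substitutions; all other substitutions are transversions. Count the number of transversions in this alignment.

1

Mismatches occur at site 1 (C→T, transition), site 14 (C→T, transition), site 21 (T→C, transition), site 28 (T→C, transition), site 32 (T→C, transition), site 39 (T→A, transversion).
Of the 6 differences, 5 transitions and 1 transversion, so the answer is 1.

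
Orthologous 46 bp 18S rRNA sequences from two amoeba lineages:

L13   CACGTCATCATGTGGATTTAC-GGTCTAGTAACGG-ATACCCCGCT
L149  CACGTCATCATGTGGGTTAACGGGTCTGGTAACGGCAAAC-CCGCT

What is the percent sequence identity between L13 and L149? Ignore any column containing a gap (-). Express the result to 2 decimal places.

Excluding the 3 gap columns leaves 43 comparable sites.
Differing sites — 16:A/G; 19:T/A; 28:A/G; 38:T/A.
39 of the 43 comparable sites match, so the percent identity is 39/43 × 100 = 90.70%.

90.70%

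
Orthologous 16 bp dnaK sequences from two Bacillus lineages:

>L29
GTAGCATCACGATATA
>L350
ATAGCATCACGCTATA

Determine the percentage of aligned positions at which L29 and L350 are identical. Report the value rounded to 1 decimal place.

Mismatches occur at site 1 (G↔A), site 12 (A↔C).
14 of the 16 sites match, so the percent identity is 14/16 × 100 = 87.5%.

87.5%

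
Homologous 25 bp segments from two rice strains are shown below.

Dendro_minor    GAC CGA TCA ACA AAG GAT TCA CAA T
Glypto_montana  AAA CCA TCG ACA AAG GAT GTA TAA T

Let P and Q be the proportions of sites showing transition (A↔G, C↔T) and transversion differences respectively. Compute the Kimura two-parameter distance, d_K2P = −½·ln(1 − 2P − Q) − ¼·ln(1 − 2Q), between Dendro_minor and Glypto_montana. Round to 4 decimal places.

Mismatches occur at site 1 (G→A, transition), site 3 (C→A, transversion), site 5 (G→C, transversion), site 9 (A→G, transition), site 19 (T→G, transversion), site 20 (C→T, transition), site 22 (C→T, transition).
Of the 7 differences, 4 transitions and 3 transversions over 25 sites: P = 4/25 = 0.160000, Q = 3/25 = 0.120000.
d = −0.5·ln(0.560000) − 0.25·ln(0.760000) = −0.5·(-0.579818) − 0.25·(-0.274437) = 0.3585.

0.3585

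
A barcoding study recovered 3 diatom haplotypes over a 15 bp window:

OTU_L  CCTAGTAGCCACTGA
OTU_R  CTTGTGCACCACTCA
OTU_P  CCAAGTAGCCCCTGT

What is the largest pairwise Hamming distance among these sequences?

Pairwise Hamming distances:
  OTU_L vs OTU_R: 7
  OTU_L vs OTU_P: 3
  OTU_R vs OTU_P: 10
The largest is 10, between OTU_R and OTU_P.

10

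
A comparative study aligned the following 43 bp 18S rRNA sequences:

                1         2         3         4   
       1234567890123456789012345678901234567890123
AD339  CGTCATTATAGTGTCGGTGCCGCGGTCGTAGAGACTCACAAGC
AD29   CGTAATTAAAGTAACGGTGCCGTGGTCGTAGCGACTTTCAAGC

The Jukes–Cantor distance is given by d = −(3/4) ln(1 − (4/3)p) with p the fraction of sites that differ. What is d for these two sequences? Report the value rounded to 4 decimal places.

0.2138

Differing sites — 4:C/A; 9:T/A; 13:G/A; 14:T/A; 23:C/T; 32:A/C; 37:C/T; 38:A/T.
p = 8/43 = 0.186047.
d = −0.75 · ln(1 − (4/3)·0.186047) = −0.75 · ln(0.751937) = −0.75 · (-0.285103) = 0.2138.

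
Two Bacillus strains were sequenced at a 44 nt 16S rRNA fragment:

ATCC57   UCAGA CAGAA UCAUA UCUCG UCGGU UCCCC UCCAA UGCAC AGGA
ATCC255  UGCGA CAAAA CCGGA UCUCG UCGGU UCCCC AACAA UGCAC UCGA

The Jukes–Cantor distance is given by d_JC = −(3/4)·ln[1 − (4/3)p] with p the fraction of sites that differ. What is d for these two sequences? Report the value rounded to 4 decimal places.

Differing sites — 2:C/G; 3:A/C; 8:G/A; 11:U/C; 13:A/G; 14:U/G; 31:U/A; 32:C/A; 41:A/U; 42:G/C.
p = 10/44 = 0.227273.
d = −0.75 · ln(1 − (4/3)·0.227273) = −0.75 · ln(0.696969) = −0.75 · (-0.361014) = 0.2708.

0.2708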